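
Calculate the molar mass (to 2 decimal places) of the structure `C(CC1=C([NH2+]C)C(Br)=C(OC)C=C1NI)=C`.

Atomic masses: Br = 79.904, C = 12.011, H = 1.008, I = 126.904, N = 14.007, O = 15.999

398.06

Molecular formula: C11H15BrIN2O+.
M = 1×79.904 + 11×12.011 + 15×1.008 + 1×126.904 + 2×14.007 + 1×15.999 = 398.06 g/mol.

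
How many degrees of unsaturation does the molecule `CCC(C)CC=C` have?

1

Molecular formula from the SMILES: C7H14.
DoU = (2C + 2 + N − H − X)/2 = (2·7 + 2 + 0 − 14 − 0)/2 = 2/2 = 1.
(Structurally: 0 ring(s) + 1 π bond(s) = 1.)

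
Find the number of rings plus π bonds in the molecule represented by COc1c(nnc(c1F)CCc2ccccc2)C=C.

9

Molecular formula from the SMILES: C15H15FN2O.
DoU = (2C + 2 + N − H − X)/2 = (2·15 + 2 + 2 − 15 − 1)/2 = 18/2 = 9.
(Structurally: 2 ring(s) + 7 π bond(s) = 9.)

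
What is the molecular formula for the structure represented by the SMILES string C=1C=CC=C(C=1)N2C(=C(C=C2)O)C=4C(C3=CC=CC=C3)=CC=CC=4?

C22H17NO

Heavy atoms from the SMILES: 22 C, 1 N, 1 O.
Implicit hydrogens by atom environment:
  16 × C (aromatic): 1 H each → 16
  6 × C (aromatic): no H
  1 × N (aromatic): no H
  1 × O: 1 H
  Total hydrogens = 17.
Molecular formula: C22H17NO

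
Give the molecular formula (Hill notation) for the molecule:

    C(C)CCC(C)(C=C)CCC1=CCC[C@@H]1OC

C16H28O

Heavy atoms from the SMILES: 16 C, 1 O.
Implicit hydrogens by atom environment:
  8 × C: 2 H each → 16
  3 × C: 3 H each → 9
  3 × C: 1 H each → 3
  2 × C: no H
  1 × O: no H
  Total hydrogens = 28.
Molecular formula: C16H28O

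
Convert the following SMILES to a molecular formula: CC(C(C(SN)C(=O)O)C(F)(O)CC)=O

C8H14FNO4S

Heavy atoms from the SMILES: 8 C, 1 F, 1 N, 4 O, 1 S.
Implicit hydrogens by atom environment:
  3 × C: no H
  2 × C: 3 H each → 6
  2 × C: 1 H each → 2
  2 × O: 1 H each → 2
  2 × O: no H
  1 × C: 2 H
  1 × F: no H
  1 × N: 2 H
  1 × S: no H
  Total hydrogens = 14.
Molecular formula: C8H14FNO4S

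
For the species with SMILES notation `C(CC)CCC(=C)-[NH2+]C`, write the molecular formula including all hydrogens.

Heavy atoms from the SMILES: 8 C, 1 N.
Implicit hydrogens by atom environment:
  5 × C: 2 H each → 10
  2 × C: 3 H each → 6
  1 × C: no H
  1 × N (charge +1): 2 H
  Total hydrogens = 18.
Net charge +1.
Molecular formula: C8H18N+

C8H18N+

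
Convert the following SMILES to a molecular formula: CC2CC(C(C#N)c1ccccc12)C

Heavy atoms from the SMILES: 13 C, 1 N.
Implicit hydrogens by atom environment:
  4 × C (aromatic): 1 H each → 4
  3 × C: 1 H each → 3
  2 × C: 3 H each → 6
  2 × C (aromatic): no H
  1 × C: 2 H
  1 × C: no H
  1 × N: no H
  Total hydrogens = 15.
Molecular formula: C13H15N

C13H15N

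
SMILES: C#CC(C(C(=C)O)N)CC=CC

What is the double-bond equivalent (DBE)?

Molecular formula from the SMILES: C10H15NO.
DoU = (2C + 2 + N − H − X)/2 = (2·10 + 2 + 1 − 15 − 0)/2 = 8/2 = 4.
(Structurally: 0 ring(s) + 4 π bond(s) = 4.)

4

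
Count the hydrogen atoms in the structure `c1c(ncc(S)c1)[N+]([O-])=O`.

Hydrogens are implicit in SMILES; fill each atom to its normal valence:
  3 × C (aromatic): 1 H each → 3
  2 × C (aromatic): no H
  1 × N (aromatic): no H
  1 × N (charge +1): no H
  1 × O: no H
  1 × O (charge -1): no H
  1 × S: 1 H
  Total hydrogens = 4.

4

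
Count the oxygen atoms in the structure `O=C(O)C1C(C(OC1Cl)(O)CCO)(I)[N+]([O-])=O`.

The symbol for oxygen appears 7 times in the SMILES.

7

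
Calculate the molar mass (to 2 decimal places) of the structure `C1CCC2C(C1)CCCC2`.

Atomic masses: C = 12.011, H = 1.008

Molecular formula: C10H18.
M = 10×12.011 + 18×1.008 = 138.25 g/mol.

138.25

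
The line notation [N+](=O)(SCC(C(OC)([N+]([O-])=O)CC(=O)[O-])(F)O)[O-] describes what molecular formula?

C6H8FN2O8S-

Heavy atoms from the SMILES: 6 C, 1 F, 2 N, 8 O, 1 S.
Implicit hydrogens by atom environment:
  4 × O: no H
  3 × C: no H
  3 × O (charge -1): no H
  2 × C: 2 H each → 4
  2 × N (charge +1): no H
  1 × C: 3 H
  1 × F: no H
  1 × O: 1 H
  1 × S: no H
  Total hydrogens = 8.
Net charge -1.
Molecular formula: C6H8FN2O8S-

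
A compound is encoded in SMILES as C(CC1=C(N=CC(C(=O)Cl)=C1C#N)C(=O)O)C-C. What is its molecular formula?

C12H11ClN2O3

Heavy atoms from the SMILES: 12 C, 1 Cl, 2 N, 3 O.
Implicit hydrogens by atom environment:
  4 × C (aromatic): no H
  3 × C: 2 H each → 6
  3 × C: no H
  2 × O: no H
  1 × C: 3 H
  1 × C (aromatic): 1 H
  1 × Cl: no H
  1 × N (aromatic): no H
  1 × N: no H
  1 × O: 1 H
  Total hydrogens = 11.
Molecular formula: C12H11ClN2O3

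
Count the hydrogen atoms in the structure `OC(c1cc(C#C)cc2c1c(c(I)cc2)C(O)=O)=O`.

Hydrogens are implicit in SMILES; fill each atom to its normal valence:
  6 × C (aromatic): no H
  4 × C (aromatic): 1 H each → 4
  3 × C: no H
  2 × O: 1 H each → 2
  2 × O: no H
  1 × C: 1 H
  1 × I: no H
  Total hydrogens = 7.

7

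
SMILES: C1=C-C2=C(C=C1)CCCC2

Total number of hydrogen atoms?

Hydrogens are implicit in SMILES; fill each atom to its normal valence:
  4 × C: 2 H each → 8
  4 × C (aromatic): 1 H each → 4
  2 × C (aromatic): no H
  Total hydrogens = 12.

12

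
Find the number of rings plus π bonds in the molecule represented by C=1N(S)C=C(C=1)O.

Molecular formula from the SMILES: C4H5NOS.
DoU = (2C + 2 + N − H − X)/2 = (2·4 + 2 + 1 − 5 − 0)/2 = 6/2 = 3.
(Structurally: 1 ring(s) + 2 π bond(s) = 3.)

3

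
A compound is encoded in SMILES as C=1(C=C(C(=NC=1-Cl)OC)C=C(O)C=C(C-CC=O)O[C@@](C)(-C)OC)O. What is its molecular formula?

Heavy atoms from the SMILES: 17 C, 1 Cl, 1 N, 6 O.
Implicit hydrogens by atom environment:
  4 × C: 3 H each → 12
  4 × C (aromatic): no H
  4 × O: no H
  3 × C: 1 H each → 3
  3 × C: no H
  2 × C: 2 H each → 4
  2 × O: 1 H each → 2
  1 × C (aromatic): 1 H
  1 × Cl: no H
  1 × N (aromatic): no H
  Total hydrogens = 22.
Molecular formula: C17H22ClNO6

C17H22ClNO6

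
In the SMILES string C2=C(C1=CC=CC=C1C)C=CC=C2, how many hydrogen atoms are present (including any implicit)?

Hydrogens are implicit in SMILES; fill each atom to its normal valence:
  9 × C (aromatic): 1 H each → 9
  3 × C (aromatic): no H
  1 × C: 3 H
  Total hydrogens = 12.

12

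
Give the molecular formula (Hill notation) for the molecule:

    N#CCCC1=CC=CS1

Heavy atoms from the SMILES: 7 C, 1 N, 1 S.
Implicit hydrogens by atom environment:
  3 × C (aromatic): 1 H each → 3
  2 × C: 2 H each → 4
  1 × C (aromatic): no H
  1 × C: no H
  1 × N: no H
  1 × S (aromatic): no H
  Total hydrogens = 7.
Molecular formula: C7H7NS

C7H7NS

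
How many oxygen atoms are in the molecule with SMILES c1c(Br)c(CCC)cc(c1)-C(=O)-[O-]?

2

The symbol for oxygen appears 2 times in the SMILES.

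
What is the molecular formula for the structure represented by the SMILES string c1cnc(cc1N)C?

Heavy atoms from the SMILES: 6 C, 2 N.
Implicit hydrogens by atom environment:
  3 × C (aromatic): 1 H each → 3
  2 × C (aromatic): no H
  1 × C: 3 H
  1 × N: 2 H
  1 × N (aromatic): no H
  Total hydrogens = 8.
Molecular formula: C6H8N2

C6H8N2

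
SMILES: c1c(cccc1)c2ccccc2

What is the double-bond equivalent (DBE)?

8

Molecular formula from the SMILES: C12H10.
DoU = (2C + 2 + N − H − X)/2 = (2·12 + 2 + 0 − 10 − 0)/2 = 16/2 = 8.
(Structurally: 2 ring(s) + 6 π bond(s) = 8.)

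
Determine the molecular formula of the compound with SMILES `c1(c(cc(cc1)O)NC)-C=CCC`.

Heavy atoms from the SMILES: 11 C, 1 N, 1 O.
Implicit hydrogens by atom environment:
  3 × C (aromatic): 1 H each → 3
  3 × C (aromatic): no H
  2 × C: 3 H each → 6
  2 × C: 1 H each → 2
  1 × C: 2 H
  1 × N: 1 H
  1 × O: 1 H
  Total hydrogens = 15.
Molecular formula: C11H15NO

C11H15NO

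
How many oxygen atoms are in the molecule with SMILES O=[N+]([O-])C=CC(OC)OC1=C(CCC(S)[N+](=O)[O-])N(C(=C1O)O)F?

8

The symbol for oxygen appears 8 times in the SMILES.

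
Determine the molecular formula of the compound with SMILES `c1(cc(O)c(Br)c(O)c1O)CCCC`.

Heavy atoms from the SMILES: 1 Br, 10 C, 3 O.
Implicit hydrogens by atom environment:
  5 × C (aromatic): no H
  3 × C: 2 H each → 6
  3 × O: 1 H each → 3
  1 × Br: no H
  1 × C: 3 H
  1 × C (aromatic): 1 H
  Total hydrogens = 13.
Molecular formula: C10H13BrO3

C10H13BrO3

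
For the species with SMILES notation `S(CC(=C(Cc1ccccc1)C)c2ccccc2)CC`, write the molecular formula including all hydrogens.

C19H22S

Heavy atoms from the SMILES: 19 C, 1 S.
Implicit hydrogens by atom environment:
  10 × C (aromatic): 1 H each → 10
  3 × C: 2 H each → 6
  2 × C: 3 H each → 6
  2 × C: no H
  2 × C (aromatic): no H
  1 × S: no H
  Total hydrogens = 22.
Molecular formula: C19H22S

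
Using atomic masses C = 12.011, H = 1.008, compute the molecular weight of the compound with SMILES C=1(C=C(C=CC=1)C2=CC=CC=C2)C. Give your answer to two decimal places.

Molecular formula: C13H12.
M = 13×12.011 + 12×1.008 = 168.24 g/mol.

168.24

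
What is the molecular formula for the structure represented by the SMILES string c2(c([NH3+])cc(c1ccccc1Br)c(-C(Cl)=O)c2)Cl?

C13H9BrCl2NO+

Heavy atoms from the SMILES: 1 Br, 13 C, 2 Cl, 1 N, 1 O.
Implicit hydrogens by atom environment:
  6 × C (aromatic): 1 H each → 6
  6 × C (aromatic): no H
  2 × Cl: no H
  1 × Br: no H
  1 × C: no H
  1 × N (charge +1): 3 H
  1 × O: no H
  Total hydrogens = 9.
Net charge +1.
Molecular formula: C13H9BrCl2NO+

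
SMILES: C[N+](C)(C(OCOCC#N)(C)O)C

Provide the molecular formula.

C8H17N2O3+

Heavy atoms from the SMILES: 8 C, 2 N, 3 O.
Implicit hydrogens by atom environment:
  4 × C: 3 H each → 12
  2 × C: 2 H each → 4
  2 × C: no H
  2 × O: no H
  1 × N: no H
  1 × N (charge +1): no H
  1 × O: 1 H
  Total hydrogens = 17.
Net charge +1.
Molecular formula: C8H17N2O3+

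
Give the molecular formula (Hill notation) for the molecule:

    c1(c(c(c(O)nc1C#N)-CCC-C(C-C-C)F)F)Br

Heavy atoms from the SMILES: 1 Br, 13 C, 2 F, 2 N, 1 O.
Implicit hydrogens by atom environment:
  5 × C: 2 H each → 10
  5 × C (aromatic): no H
  2 × F: no H
  1 × Br: no H
  1 × C: 3 H
  1 × C: 1 H
  1 × C: no H
  1 × N (aromatic): no H
  1 × N: no H
  1 × O: 1 H
  Total hydrogens = 15.
Molecular formula: C13H15BrF2N2O

C13H15BrF2N2O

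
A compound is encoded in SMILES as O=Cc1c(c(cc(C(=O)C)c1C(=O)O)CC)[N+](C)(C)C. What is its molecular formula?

Heavy atoms from the SMILES: 15 C, 1 N, 4 O.
Implicit hydrogens by atom environment:
  5 × C: 3 H each → 15
  5 × C (aromatic): no H
  3 × O: no H
  2 × C: no H
  1 × C: 2 H
  1 × C (aromatic): 1 H
  1 × C: 1 H
  1 × N (charge +1): no H
  1 × O: 1 H
  Total hydrogens = 20.
Net charge +1.
Molecular formula: C15H20NO4+

C15H20NO4+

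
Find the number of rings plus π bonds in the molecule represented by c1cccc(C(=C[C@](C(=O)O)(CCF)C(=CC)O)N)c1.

Molecular formula from the SMILES: C15H18FNO3.
DoU = (2C + 2 + N − H − X)/2 = (2·15 + 2 + 1 − 18 − 1)/2 = 14/2 = 7.
(Structurally: 1 ring(s) + 6 π bond(s) = 7.)

7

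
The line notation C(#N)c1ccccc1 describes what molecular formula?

C7H5N

Heavy atoms from the SMILES: 7 C, 1 N.
Implicit hydrogens by atom environment:
  5 × C (aromatic): 1 H each → 5
  1 × C (aromatic): no H
  1 × C: no H
  1 × N: no H
  Total hydrogens = 5.
Molecular formula: C7H5N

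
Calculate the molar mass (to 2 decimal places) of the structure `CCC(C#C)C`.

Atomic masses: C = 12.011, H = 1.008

Molecular formula: C6H10.
M = 6×12.011 + 10×1.008 = 82.15 g/mol.

82.15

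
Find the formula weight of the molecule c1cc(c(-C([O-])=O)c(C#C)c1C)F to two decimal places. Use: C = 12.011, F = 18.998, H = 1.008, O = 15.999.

177.15

Molecular formula: C10H6FO2-.
M = 10×12.011 + 1×18.998 + 6×1.008 + 2×15.999 = 177.15 g/mol.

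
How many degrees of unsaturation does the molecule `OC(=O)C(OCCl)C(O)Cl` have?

Molecular formula from the SMILES: C4H6Cl2O4.
DoU = (2C + 2 + N − H − X)/2 = (2·4 + 2 + 0 − 6 − 2)/2 = 2/2 = 1.
(Structurally: 0 ring(s) + 1 π bond(s) = 1.)

1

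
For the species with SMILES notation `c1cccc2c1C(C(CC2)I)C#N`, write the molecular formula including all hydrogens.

Heavy atoms from the SMILES: 11 C, 1 I, 1 N.
Implicit hydrogens by atom environment:
  4 × C (aromatic): 1 H each → 4
  2 × C: 2 H each → 4
  2 × C: 1 H each → 2
  2 × C (aromatic): no H
  1 × C: no H
  1 × I: no H
  1 × N: no H
  Total hydrogens = 10.
Molecular formula: C11H10IN

C11H10IN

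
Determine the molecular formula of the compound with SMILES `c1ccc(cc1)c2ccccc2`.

Heavy atoms from the SMILES: 12 C.
Implicit hydrogens by atom environment:
  10 × C (aromatic): 1 H each → 10
  2 × C (aromatic): no H
  Total hydrogens = 10.
Molecular formula: C12H10

C12H10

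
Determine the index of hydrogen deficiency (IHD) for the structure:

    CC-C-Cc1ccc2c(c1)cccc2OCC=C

Molecular formula from the SMILES: C17H20O.
DoU = (2C + 2 + N − H − X)/2 = (2·17 + 2 + 0 − 20 − 0)/2 = 16/2 = 8.
(Structurally: 2 ring(s) + 6 π bond(s) = 8.)

8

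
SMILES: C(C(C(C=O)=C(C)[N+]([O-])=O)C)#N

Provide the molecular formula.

Heavy atoms from the SMILES: 7 C, 2 N, 3 O.
Implicit hydrogens by atom environment:
  3 × C: no H
  2 × C: 3 H each → 6
  2 × C: 1 H each → 2
  2 × O: no H
  1 × N (charge +1): no H
  1 × N: no H
  1 × O (charge -1): no H
  Total hydrogens = 8.
Molecular formula: C7H8N2O3

C7H8N2O3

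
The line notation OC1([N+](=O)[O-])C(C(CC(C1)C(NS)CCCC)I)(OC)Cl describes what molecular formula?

C12H22ClIN2O4S

Heavy atoms from the SMILES: 12 C, 1 Cl, 1 I, 2 N, 4 O, 1 S.
Implicit hydrogens by atom environment:
  5 × C: 2 H each → 10
  3 × C: 1 H each → 3
  2 × C: 3 H each → 6
  2 × C: no H
  2 × O: no H
  1 × Cl: no H
  1 × I: no H
  1 × N: 1 H
  1 × N (charge +1): no H
  1 × O: 1 H
  1 × O (charge -1): no H
  1 × S: 1 H
  Total hydrogens = 22.
Molecular formula: C12H22ClIN2O4S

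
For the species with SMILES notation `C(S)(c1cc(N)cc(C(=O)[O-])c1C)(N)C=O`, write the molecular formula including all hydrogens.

Heavy atoms from the SMILES: 10 C, 2 N, 3 O, 1 S.
Implicit hydrogens by atom environment:
  4 × C (aromatic): no H
  2 × C (aromatic): 1 H each → 2
  2 × C: no H
  2 × N: 2 H each → 4
  2 × O: no H
  1 × C: 3 H
  1 × C: 1 H
  1 × O (charge -1): no H
  1 × S: 1 H
  Total hydrogens = 11.
Net charge -1.
Molecular formula: C10H11N2O3S-

C10H11N2O3S-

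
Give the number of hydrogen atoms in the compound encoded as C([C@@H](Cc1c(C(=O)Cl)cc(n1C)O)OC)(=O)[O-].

11

Hydrogens are implicit in SMILES; fill each atom to its normal valence:
  3 × C (aromatic): no H
  3 × O: no H
  2 × C: 3 H each → 6
  2 × C: no H
  1 × C: 2 H
  1 × C (aromatic): 1 H
  1 × C: 1 H
  1 × Cl: no H
  1 × N (aromatic): no H
  1 × O: 1 H
  1 × O (charge -1): no H
  Total hydrogens = 11.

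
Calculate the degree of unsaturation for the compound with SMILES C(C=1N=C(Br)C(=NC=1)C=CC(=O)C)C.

6

Molecular formula from the SMILES: C10H11BrN2O.
DoU = (2C + 2 + N − H − X)/2 = (2·10 + 2 + 2 − 11 − 1)/2 = 12/2 = 6.
(Structurally: 1 ring(s) + 5 π bond(s) = 6.)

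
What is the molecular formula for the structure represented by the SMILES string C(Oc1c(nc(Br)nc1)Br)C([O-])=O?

Heavy atoms from the SMILES: 2 Br, 6 C, 2 N, 3 O.
Implicit hydrogens by atom environment:
  3 × C (aromatic): no H
  2 × Br: no H
  2 × N (aromatic): no H
  2 × O: no H
  1 × C: 2 H
  1 × C (aromatic): 1 H
  1 × C: no H
  1 × O (charge -1): no H
  Total hydrogens = 3.
Net charge -1.
Molecular formula: C6H3Br2N2O3-

C6H3Br2N2O3-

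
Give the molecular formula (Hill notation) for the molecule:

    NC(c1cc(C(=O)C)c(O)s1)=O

Heavy atoms from the SMILES: 7 C, 1 N, 3 O, 1 S.
Implicit hydrogens by atom environment:
  3 × C (aromatic): no H
  2 × C: no H
  2 × O: no H
  1 × C: 3 H
  1 × C (aromatic): 1 H
  1 × N: 2 H
  1 × O: 1 H
  1 × S (aromatic): no H
  Total hydrogens = 7.
Molecular formula: C7H7NO3S

C7H7NO3S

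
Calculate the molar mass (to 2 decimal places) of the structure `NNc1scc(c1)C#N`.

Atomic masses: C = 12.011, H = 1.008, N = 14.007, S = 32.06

139.18

Molecular formula: C5H5N3S.
M = 5×12.011 + 5×1.008 + 3×14.007 + 1×32.06 = 139.18 g/mol.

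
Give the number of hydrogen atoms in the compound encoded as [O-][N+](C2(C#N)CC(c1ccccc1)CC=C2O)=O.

12

Hydrogens are implicit in SMILES; fill each atom to its normal valence:
  5 × C (aromatic): 1 H each → 5
  3 × C: no H
  2 × C: 2 H each → 4
  2 × C: 1 H each → 2
  1 × C (aromatic): no H
  1 × N (charge +1): no H
  1 × N: no H
  1 × O: 1 H
  1 × O: no H
  1 × O (charge -1): no H
  Total hydrogens = 12.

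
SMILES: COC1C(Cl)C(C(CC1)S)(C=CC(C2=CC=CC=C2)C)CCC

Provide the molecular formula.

C20H29ClOS

Heavy atoms from the SMILES: 20 C, 1 Cl, 1 O, 1 S.
Implicit hydrogens by atom environment:
  6 × C: 1 H each → 6
  5 × C (aromatic): 1 H each → 5
  4 × C: 2 H each → 8
  3 × C: 3 H each → 9
  1 × C: no H
  1 × C (aromatic): no H
  1 × Cl: no H
  1 × O: no H
  1 × S: 1 H
  Total hydrogens = 29.
Molecular formula: C20H29ClOS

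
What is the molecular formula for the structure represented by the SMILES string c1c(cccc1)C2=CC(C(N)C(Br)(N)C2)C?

C13H17BrN2

Heavy atoms from the SMILES: 1 Br, 13 C, 2 N.
Implicit hydrogens by atom environment:
  5 × C (aromatic): 1 H each → 5
  3 × C: 1 H each → 3
  2 × C: no H
  2 × N: 2 H each → 4
  1 × Br: no H
  1 × C: 3 H
  1 × C: 2 H
  1 × C (aromatic): no H
  Total hydrogens = 17.
Molecular formula: C13H17BrN2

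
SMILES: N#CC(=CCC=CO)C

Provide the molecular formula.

C7H9NO

Heavy atoms from the SMILES: 7 C, 1 N, 1 O.
Implicit hydrogens by atom environment:
  3 × C: 1 H each → 3
  2 × C: no H
  1 × C: 3 H
  1 × C: 2 H
  1 × N: no H
  1 × O: 1 H
  Total hydrogens = 9.
Molecular formula: C7H9NO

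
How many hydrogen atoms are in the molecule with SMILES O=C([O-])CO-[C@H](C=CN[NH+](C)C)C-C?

18

Hydrogens are implicit in SMILES; fill each atom to its normal valence:
  3 × C: 3 H each → 9
  3 × C: 1 H each → 3
  2 × C: 2 H each → 4
  2 × O: no H
  1 × C: no H
  1 × N: 1 H
  1 × N (charge +1): 1 H
  1 × O (charge -1): no H
  Total hydrogens = 18.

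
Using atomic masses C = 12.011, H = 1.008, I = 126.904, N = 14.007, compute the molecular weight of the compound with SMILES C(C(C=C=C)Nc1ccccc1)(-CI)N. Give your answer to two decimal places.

314.17

Molecular formula: C12H15IN2.
M = 12×12.011 + 15×1.008 + 1×126.904 + 2×14.007 = 314.17 g/mol.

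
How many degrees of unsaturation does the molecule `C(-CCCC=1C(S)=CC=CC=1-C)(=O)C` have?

5

Molecular formula from the SMILES: C12H16OS.
DoU = (2C + 2 + N − H − X)/2 = (2·12 + 2 + 0 − 16 − 0)/2 = 10/2 = 5.
(Structurally: 1 ring(s) + 4 π bond(s) = 5.)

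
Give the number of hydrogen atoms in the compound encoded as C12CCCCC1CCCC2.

Hydrogens are implicit in SMILES; fill each atom to its normal valence:
  8 × C: 2 H each → 16
  2 × C: 1 H each → 2
  Total hydrogens = 18.

18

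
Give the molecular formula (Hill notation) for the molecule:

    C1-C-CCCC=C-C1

Heavy atoms from the SMILES: 8 C.
Implicit hydrogens by atom environment:
  6 × C: 2 H each → 12
  2 × C: 1 H each → 2
  Total hydrogens = 14.
Molecular formula: C8H14

C8H14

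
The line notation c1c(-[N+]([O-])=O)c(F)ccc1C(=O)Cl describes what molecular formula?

C7H3ClFNO3

Heavy atoms from the SMILES: 7 C, 1 Cl, 1 F, 1 N, 3 O.
Implicit hydrogens by atom environment:
  3 × C (aromatic): 1 H each → 3
  3 × C (aromatic): no H
  2 × O: no H
  1 × C: no H
  1 × Cl: no H
  1 × F: no H
  1 × N (charge +1): no H
  1 × O (charge -1): no H
  Total hydrogens = 3.
Molecular formula: C7H3ClFNO3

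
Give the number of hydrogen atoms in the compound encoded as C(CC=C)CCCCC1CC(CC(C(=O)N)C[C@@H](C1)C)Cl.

32

Hydrogens are implicit in SMILES; fill each atom to its normal valence:
  11 × C: 2 H each → 22
  5 × C: 1 H each → 5
  1 × C: 3 H
  1 × C: no H
  1 × Cl: no H
  1 × N: 2 H
  1 × O: no H
  Total hydrogens = 32.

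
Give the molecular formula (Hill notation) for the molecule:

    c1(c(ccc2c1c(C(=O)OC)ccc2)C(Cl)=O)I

Heavy atoms from the SMILES: 13 C, 1 Cl, 1 I, 3 O.
Implicit hydrogens by atom environment:
  5 × C (aromatic): 1 H each → 5
  5 × C (aromatic): no H
  3 × O: no H
  2 × C: no H
  1 × C: 3 H
  1 × Cl: no H
  1 × I: no H
  Total hydrogens = 8.
Molecular formula: C13H8ClIO3

C13H8ClIO3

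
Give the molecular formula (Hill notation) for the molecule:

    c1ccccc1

Heavy atoms from the SMILES: 6 C.
Implicit hydrogens by atom environment:
  6 × C (aromatic): 1 H each → 6
  Total hydrogens = 6.
Molecular formula: C6H6

C6H6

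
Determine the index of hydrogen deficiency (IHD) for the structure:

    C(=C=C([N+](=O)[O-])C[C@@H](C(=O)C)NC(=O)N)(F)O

Molecular formula from the SMILES: C8H10FN3O5.
DoU = (2C + 2 + N − H − X)/2 = (2·8 + 2 + 3 − 10 − 1)/2 = 10/2 = 5.
(Structurally: 0 ring(s) + 5 π bond(s) = 5.)

5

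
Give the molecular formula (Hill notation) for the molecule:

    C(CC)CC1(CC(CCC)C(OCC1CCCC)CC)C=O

C20H38O2

Heavy atoms from the SMILES: 20 C, 2 O.
Implicit hydrogens by atom environment:
  11 × C: 2 H each → 22
  4 × C: 3 H each → 12
  4 × C: 1 H each → 4
  2 × O: no H
  1 × C: no H
  Total hydrogens = 38.
Molecular formula: C20H38O2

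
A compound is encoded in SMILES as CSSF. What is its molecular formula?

CH3FS2

Heavy atoms from the SMILES: 1 C, 1 F, 2 S.
Implicit hydrogens by atom environment:
  2 × S: no H
  1 × C: 3 H
  1 × F: no H
  Total hydrogens = 3.
Molecular formula: CH3FS2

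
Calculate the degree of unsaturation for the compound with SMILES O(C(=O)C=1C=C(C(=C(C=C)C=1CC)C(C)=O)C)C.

7

Molecular formula from the SMILES: C15H18O3.
DoU = (2C + 2 + N − H − X)/2 = (2·15 + 2 + 0 − 18 − 0)/2 = 14/2 = 7.
(Structurally: 1 ring(s) + 6 π bond(s) = 7.)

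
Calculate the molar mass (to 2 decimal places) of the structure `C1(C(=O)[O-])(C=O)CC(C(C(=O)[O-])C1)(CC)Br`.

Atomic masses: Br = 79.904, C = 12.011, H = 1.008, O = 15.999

291.10

Molecular formula: [C10H11BrO5]2-.
M = 1×79.904 + 10×12.011 + 11×1.008 + 5×15.999 = 291.10 g/mol.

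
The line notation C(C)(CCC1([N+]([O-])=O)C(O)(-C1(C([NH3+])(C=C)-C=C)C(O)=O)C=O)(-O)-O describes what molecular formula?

Heavy atoms from the SMILES: 14 C, 2 N, 8 O.
Implicit hydrogens by atom environment:
  6 × C: no H
  4 × C: 2 H each → 8
  4 × O: 1 H each → 4
  3 × C: 1 H each → 3
  3 × O: no H
  1 × C: 3 H
  1 × N (charge +1): 3 H
  1 × N (charge +1): no H
  1 × O (charge -1): no H
  Total hydrogens = 21.
Net charge +1.
Molecular formula: C14H21N2O8+

C14H21N2O8+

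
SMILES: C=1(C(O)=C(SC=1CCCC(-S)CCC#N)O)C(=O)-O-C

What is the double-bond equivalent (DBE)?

Molecular formula from the SMILES: C13H17NO4S2.
DoU = (2C + 2 + N − H − X)/2 = (2·13 + 2 + 1 − 17 − 0)/2 = 12/2 = 6.
(Structurally: 1 ring(s) + 5 π bond(s) = 6.)

6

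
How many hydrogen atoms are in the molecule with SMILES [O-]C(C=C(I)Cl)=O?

Hydrogens are implicit in SMILES; fill each atom to its normal valence:
  2 × C: no H
  1 × C: 1 H
  1 × Cl: no H
  1 × I: no H
  1 × O: no H
  1 × O (charge -1): no H
  Total hydrogens = 1.

1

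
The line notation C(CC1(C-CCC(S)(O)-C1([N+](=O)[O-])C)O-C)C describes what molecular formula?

C11H21NO4S

Heavy atoms from the SMILES: 11 C, 1 N, 4 O, 1 S.
Implicit hydrogens by atom environment:
  5 × C: 2 H each → 10
  3 × C: 3 H each → 9
  3 × C: no H
  2 × O: no H
  1 × N (charge +1): no H
  1 × O: 1 H
  1 × O (charge -1): no H
  1 × S: 1 H
  Total hydrogens = 21.
Molecular formula: C11H21NO4S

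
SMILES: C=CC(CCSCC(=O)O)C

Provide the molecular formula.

C8H14O2S

Heavy atoms from the SMILES: 8 C, 2 O, 1 S.
Implicit hydrogens by atom environment:
  4 × C: 2 H each → 8
  2 × C: 1 H each → 2
  1 × C: 3 H
  1 × C: no H
  1 × O: 1 H
  1 × O: no H
  1 × S: no H
  Total hydrogens = 14.
Molecular formula: C8H14O2S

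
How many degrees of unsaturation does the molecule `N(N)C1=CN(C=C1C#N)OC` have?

5

Molecular formula from the SMILES: C6H8N4O.
DoU = (2C + 2 + N − H − X)/2 = (2·6 + 2 + 4 − 8 − 0)/2 = 10/2 = 5.
(Structurally: 1 ring(s) + 4 π bond(s) = 5.)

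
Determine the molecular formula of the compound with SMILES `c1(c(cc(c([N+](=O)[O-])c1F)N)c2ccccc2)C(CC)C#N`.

Heavy atoms from the SMILES: 16 C, 1 F, 3 N, 2 O.
Implicit hydrogens by atom environment:
  6 × C (aromatic): 1 H each → 6
  6 × C (aromatic): no H
  1 × C: 3 H
  1 × C: 2 H
  1 × C: 1 H
  1 × C: no H
  1 × F: no H
  1 × N: 2 H
  1 × N: no H
  1 × N (charge +1): no H
  1 × O: no H
  1 × O (charge -1): no H
  Total hydrogens = 14.
Molecular formula: C16H14FN3O2

C16H14FN3O2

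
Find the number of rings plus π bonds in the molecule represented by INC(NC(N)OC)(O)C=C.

1

Molecular formula from the SMILES: C5H12IN3O2.
DoU = (2C + 2 + N − H − X)/2 = (2·5 + 2 + 3 − 12 − 1)/2 = 2/2 = 1.
(Structurally: 0 ring(s) + 1 π bond(s) = 1.)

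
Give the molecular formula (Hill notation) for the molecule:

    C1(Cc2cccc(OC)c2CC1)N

Heavy atoms from the SMILES: 11 C, 1 N, 1 O.
Implicit hydrogens by atom environment:
  3 × C: 2 H each → 6
  3 × C (aromatic): 1 H each → 3
  3 × C (aromatic): no H
  1 × C: 3 H
  1 × C: 1 H
  1 × N: 2 H
  1 × O: no H
  Total hydrogens = 15.
Molecular formula: C11H15NO

C11H15NO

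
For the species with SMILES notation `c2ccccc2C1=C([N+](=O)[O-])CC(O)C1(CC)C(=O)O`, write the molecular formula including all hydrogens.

Heavy atoms from the SMILES: 14 C, 1 N, 5 O.
Implicit hydrogens by atom environment:
  5 × C (aromatic): 1 H each → 5
  4 × C: no H
  2 × C: 2 H each → 4
  2 × O: 1 H each → 2
  2 × O: no H
  1 × C: 3 H
  1 × C: 1 H
  1 × C (aromatic): no H
  1 × N (charge +1): no H
  1 × O (charge -1): no H
  Total hydrogens = 15.
Molecular formula: C14H15NO5

C14H15NO5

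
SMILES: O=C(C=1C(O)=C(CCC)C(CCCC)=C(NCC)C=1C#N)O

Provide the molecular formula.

C17H24N2O3

Heavy atoms from the SMILES: 17 C, 2 N, 3 O.
Implicit hydrogens by atom environment:
  6 × C: 2 H each → 12
  6 × C (aromatic): no H
  3 × C: 3 H each → 9
  2 × C: no H
  2 × O: 1 H each → 2
  1 × N: 1 H
  1 × N: no H
  1 × O: no H
  Total hydrogens = 24.
Molecular formula: C17H24N2O3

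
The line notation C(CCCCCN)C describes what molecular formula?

Heavy atoms from the SMILES: 7 C, 1 N.
Implicit hydrogens by atom environment:
  6 × C: 2 H each → 12
  1 × C: 3 H
  1 × N: 2 H
  Total hydrogens = 17.
Molecular formula: C7H17N

C7H17N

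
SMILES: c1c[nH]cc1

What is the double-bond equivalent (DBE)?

3

Molecular formula from the SMILES: C4H5N.
DoU = (2C + 2 + N − H − X)/2 = (2·4 + 2 + 1 − 5 − 0)/2 = 6/2 = 3.
(Structurally: 1 ring(s) + 2 π bond(s) = 3.)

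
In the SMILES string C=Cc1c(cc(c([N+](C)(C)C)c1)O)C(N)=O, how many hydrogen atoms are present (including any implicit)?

17

Hydrogens are implicit in SMILES; fill each atom to its normal valence:
  4 × C (aromatic): no H
  3 × C: 3 H each → 9
  2 × C (aromatic): 1 H each → 2
  1 × C: 2 H
  1 × C: 1 H
  1 × C: no H
  1 × N: 2 H
  1 × N (charge +1): no H
  1 × O: 1 H
  1 × O: no H
  Total hydrogens = 17.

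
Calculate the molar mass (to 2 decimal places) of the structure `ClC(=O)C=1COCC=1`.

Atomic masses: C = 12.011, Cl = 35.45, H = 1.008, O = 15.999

132.54

Molecular formula: C5H5ClO2.
M = 5×12.011 + 1×35.45 + 5×1.008 + 2×15.999 = 132.54 g/mol.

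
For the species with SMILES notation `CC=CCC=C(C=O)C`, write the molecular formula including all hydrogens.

Heavy atoms from the SMILES: 8 C, 1 O.
Implicit hydrogens by atom environment:
  4 × C: 1 H each → 4
  2 × C: 3 H each → 6
  1 × C: 2 H
  1 × C: no H
  1 × O: no H
  Total hydrogens = 12.
Molecular formula: C8H12O

C8H12O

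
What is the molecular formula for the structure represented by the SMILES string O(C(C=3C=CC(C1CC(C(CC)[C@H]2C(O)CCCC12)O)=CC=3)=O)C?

C20H28O4

Heavy atoms from the SMILES: 20 C, 4 O.
Implicit hydrogens by atom environment:
  6 × C: 1 H each → 6
  5 × C: 2 H each → 10
  4 × C (aromatic): 1 H each → 4
  2 × C: 3 H each → 6
  2 × C (aromatic): no H
  2 × O: 1 H each → 2
  2 × O: no H
  1 × C: no H
  Total hydrogens = 28.
Molecular formula: C20H28O4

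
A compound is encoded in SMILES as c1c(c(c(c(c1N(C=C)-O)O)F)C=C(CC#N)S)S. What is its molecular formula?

Heavy atoms from the SMILES: 12 C, 1 F, 2 N, 2 O, 2 S.
Implicit hydrogens by atom environment:
  5 × C (aromatic): no H
  2 × C: 2 H each → 4
  2 × C: 1 H each → 2
  2 × C: no H
  2 × N: no H
  2 × O: 1 H each → 2
  2 × S: 1 H each → 2
  1 × C (aromatic): 1 H
  1 × F: no H
  Total hydrogens = 11.
Molecular formula: C12H11FN2O2S2

C12H11FN2O2S2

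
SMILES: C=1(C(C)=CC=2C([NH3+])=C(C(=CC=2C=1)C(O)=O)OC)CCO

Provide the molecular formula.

Heavy atoms from the SMILES: 15 C, 1 N, 4 O.
Implicit hydrogens by atom environment:
  7 × C (aromatic): no H
  3 × C (aromatic): 1 H each → 3
  2 × C: 3 H each → 6
  2 × C: 2 H each → 4
  2 × O: 1 H each → 2
  2 × O: no H
  1 × C: no H
  1 × N (charge +1): 3 H
  Total hydrogens = 18.
Net charge +1.
Molecular formula: C15H18NO4+

C15H18NO4+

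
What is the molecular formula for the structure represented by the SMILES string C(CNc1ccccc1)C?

Heavy atoms from the SMILES: 9 C, 1 N.
Implicit hydrogens by atom environment:
  5 × C (aromatic): 1 H each → 5
  2 × C: 2 H each → 4
  1 × C: 3 H
  1 × C (aromatic): no H
  1 × N: 1 H
  Total hydrogens = 13.
Molecular formula: C9H13N

C9H13N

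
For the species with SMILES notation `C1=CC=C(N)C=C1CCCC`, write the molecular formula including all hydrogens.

C10H15N

Heavy atoms from the SMILES: 10 C, 1 N.
Implicit hydrogens by atom environment:
  4 × C (aromatic): 1 H each → 4
  3 × C: 2 H each → 6
  2 × C (aromatic): no H
  1 × C: 3 H
  1 × N: 2 H
  Total hydrogens = 15.
Molecular formula: C10H15N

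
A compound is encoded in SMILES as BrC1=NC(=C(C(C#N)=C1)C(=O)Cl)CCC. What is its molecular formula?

Heavy atoms from the SMILES: 1 Br, 10 C, 1 Cl, 2 N, 1 O.
Implicit hydrogens by atom environment:
  4 × C (aromatic): no H
  2 × C: 2 H each → 4
  2 × C: no H
  1 × Br: no H
  1 × C: 3 H
  1 × C (aromatic): 1 H
  1 × Cl: no H
  1 × N (aromatic): no H
  1 × N: no H
  1 × O: no H
  Total hydrogens = 8.
Molecular formula: C10H8BrClN2O

C10H8BrClN2O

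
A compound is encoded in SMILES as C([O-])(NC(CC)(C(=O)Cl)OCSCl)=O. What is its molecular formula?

C6H8Cl2NO4S-

Heavy atoms from the SMILES: 6 C, 2 Cl, 1 N, 4 O, 1 S.
Implicit hydrogens by atom environment:
  3 × C: no H
  3 × O: no H
  2 × C: 2 H each → 4
  2 × Cl: no H
  1 × C: 3 H
  1 × N: 1 H
  1 × O (charge -1): no H
  1 × S: no H
  Total hydrogens = 8.
Net charge -1.
Molecular formula: C6H8Cl2NO4S-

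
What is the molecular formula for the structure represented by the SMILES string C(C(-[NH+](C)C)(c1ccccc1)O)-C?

C11H18NO+

Heavy atoms from the SMILES: 11 C, 1 N, 1 O.
Implicit hydrogens by atom environment:
  5 × C (aromatic): 1 H each → 5
  3 × C: 3 H each → 9
  1 × C: 2 H
  1 × C: no H
  1 × C (aromatic): no H
  1 × N (charge +1): 1 H
  1 × O: 1 H
  Total hydrogens = 18.
Net charge +1.
Molecular formula: C11H18NO+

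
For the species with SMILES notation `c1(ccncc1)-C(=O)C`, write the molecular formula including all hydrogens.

Heavy atoms from the SMILES: 7 C, 1 N, 1 O.
Implicit hydrogens by atom environment:
  4 × C (aromatic): 1 H each → 4
  1 × C: 3 H
  1 × C (aromatic): no H
  1 × C: no H
  1 × N (aromatic): no H
  1 × O: no H
  Total hydrogens = 7.
Molecular formula: C7H7NO

C7H7NO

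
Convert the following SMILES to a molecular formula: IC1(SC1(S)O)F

C2H2FIOS2

Heavy atoms from the SMILES: 2 C, 1 F, 1 I, 1 O, 2 S.
Implicit hydrogens by atom environment:
  2 × C: no H
  1 × F: no H
  1 × I: no H
  1 × O: 1 H
  1 × S: 1 H
  1 × S: no H
  Total hydrogens = 2.
Molecular formula: C2H2FIOS2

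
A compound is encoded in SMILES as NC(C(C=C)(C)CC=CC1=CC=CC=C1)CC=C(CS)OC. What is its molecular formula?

C19H27NOS

Heavy atoms from the SMILES: 19 C, 1 N, 1 O, 1 S.
Implicit hydrogens by atom environment:
  5 × C: 1 H each → 5
  5 × C (aromatic): 1 H each → 5
  4 × C: 2 H each → 8
  2 × C: 3 H each → 6
  2 × C: no H
  1 × C (aromatic): no H
  1 × N: 2 H
  1 × O: no H
  1 × S: 1 H
  Total hydrogens = 27.
Molecular formula: C19H27NOS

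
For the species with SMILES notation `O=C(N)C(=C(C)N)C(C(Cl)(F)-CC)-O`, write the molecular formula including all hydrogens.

C8H14ClFN2O2

Heavy atoms from the SMILES: 8 C, 1 Cl, 1 F, 2 N, 2 O.
Implicit hydrogens by atom environment:
  4 × C: no H
  2 × C: 3 H each → 6
  2 × N: 2 H each → 4
  1 × C: 2 H
  1 × C: 1 H
  1 × Cl: no H
  1 × F: no H
  1 × O: 1 H
  1 × O: no H
  Total hydrogens = 14.
Molecular formula: C8H14ClFN2O2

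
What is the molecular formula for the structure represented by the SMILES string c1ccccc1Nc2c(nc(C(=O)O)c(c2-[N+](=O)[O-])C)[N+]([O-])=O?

C13H10N4O6

Heavy atoms from the SMILES: 13 C, 4 N, 6 O.
Implicit hydrogens by atom environment:
  6 × C (aromatic): no H
  5 × C (aromatic): 1 H each → 5
  3 × O: no H
  2 × N (charge +1): no H
  2 × O (charge -1): no H
  1 × C: 3 H
  1 × C: no H
  1 × N: 1 H
  1 × N (aromatic): no H
  1 × O: 1 H
  Total hydrogens = 10.
Molecular formula: C13H10N4O6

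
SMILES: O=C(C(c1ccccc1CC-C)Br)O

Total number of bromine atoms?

The symbol for bromine appears 1 time in the SMILES.

1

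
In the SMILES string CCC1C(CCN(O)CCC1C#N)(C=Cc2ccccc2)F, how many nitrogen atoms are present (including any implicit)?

The symbol for nitrogen appears 2 times in the SMILES.

2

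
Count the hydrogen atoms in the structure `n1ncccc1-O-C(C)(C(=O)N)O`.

9

Hydrogens are implicit in SMILES; fill each atom to its normal valence:
  3 × C (aromatic): 1 H each → 3
  2 × C: no H
  2 × N (aromatic): no H
  2 × O: no H
  1 × C: 3 H
  1 × C (aromatic): no H
  1 × N: 2 H
  1 × O: 1 H
  Total hydrogens = 9.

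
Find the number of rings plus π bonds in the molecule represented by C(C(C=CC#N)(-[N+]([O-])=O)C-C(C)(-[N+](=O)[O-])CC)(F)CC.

Molecular formula from the SMILES: C12H18FN3O4.
DoU = (2C + 2 + N − H − X)/2 = (2·12 + 2 + 3 − 18 − 1)/2 = 10/2 = 5.
(Structurally: 0 ring(s) + 5 π bond(s) = 5.)

5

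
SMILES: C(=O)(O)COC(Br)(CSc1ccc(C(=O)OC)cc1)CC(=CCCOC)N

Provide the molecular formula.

Heavy atoms from the SMILES: 1 Br, 18 C, 1 N, 6 O, 1 S.
Implicit hydrogens by atom environment:
  5 × C: 2 H each → 10
  5 × O: no H
  4 × C (aromatic): 1 H each → 4
  4 × C: no H
  2 × C: 3 H each → 6
  2 × C (aromatic): no H
  1 × Br: no H
  1 × C: 1 H
  1 × N: 2 H
  1 × O: 1 H
  1 × S: no H
  Total hydrogens = 24.
Molecular formula: C18H24BrNO6S

C18H24BrNO6S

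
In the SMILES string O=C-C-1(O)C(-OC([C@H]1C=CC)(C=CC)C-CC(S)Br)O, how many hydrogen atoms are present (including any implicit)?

21

Hydrogens are implicit in SMILES; fill each atom to its normal valence:
  8 × C: 1 H each → 8
  2 × C: 3 H each → 6
  2 × C: 2 H each → 4
  2 × C: no H
  2 × O: 1 H each → 2
  2 × O: no H
  1 × Br: no H
  1 × S: 1 H
  Total hydrogens = 21.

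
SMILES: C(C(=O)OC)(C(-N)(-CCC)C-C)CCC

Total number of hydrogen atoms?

Hydrogens are implicit in SMILES; fill each atom to its normal valence:
  5 × C: 2 H each → 10
  4 × C: 3 H each → 12
  2 × C: no H
  2 × O: no H
  1 × C: 1 H
  1 × N: 2 H
  Total hydrogens = 25.

25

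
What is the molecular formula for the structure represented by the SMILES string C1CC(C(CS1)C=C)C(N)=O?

C8H13NOS

Heavy atoms from the SMILES: 8 C, 1 N, 1 O, 1 S.
Implicit hydrogens by atom environment:
  4 × C: 2 H each → 8
  3 × C: 1 H each → 3
  1 × C: no H
  1 × N: 2 H
  1 × O: no H
  1 × S: no H
  Total hydrogens = 13.
Molecular formula: C8H13NOS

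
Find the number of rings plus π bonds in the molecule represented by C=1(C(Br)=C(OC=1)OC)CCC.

Molecular formula from the SMILES: C8H11BrO2.
DoU = (2C + 2 + N − H − X)/2 = (2·8 + 2 + 0 − 11 − 1)/2 = 6/2 = 3.
(Structurally: 1 ring(s) + 2 π bond(s) = 3.)

3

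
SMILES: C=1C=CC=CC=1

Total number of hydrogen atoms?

Hydrogens are implicit in SMILES; fill each atom to its normal valence:
  6 × C (aromatic): 1 H each → 6
  Total hydrogens = 6.

6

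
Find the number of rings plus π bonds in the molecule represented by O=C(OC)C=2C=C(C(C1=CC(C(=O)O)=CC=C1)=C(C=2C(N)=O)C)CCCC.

11

Molecular formula from the SMILES: C21H23NO5.
DoU = (2C + 2 + N − H − X)/2 = (2·21 + 2 + 1 − 23 − 0)/2 = 22/2 = 11.
(Structurally: 2 ring(s) + 9 π bond(s) = 11.)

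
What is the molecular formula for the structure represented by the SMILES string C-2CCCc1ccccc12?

C10H12

Heavy atoms from the SMILES: 10 C.
Implicit hydrogens by atom environment:
  4 × C: 2 H each → 8
  4 × C (aromatic): 1 H each → 4
  2 × C (aromatic): no H
  Total hydrogens = 12.
Molecular formula: C10H12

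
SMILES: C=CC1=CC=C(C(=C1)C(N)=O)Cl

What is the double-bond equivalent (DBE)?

6

Molecular formula from the SMILES: C9H8ClNO.
DoU = (2C + 2 + N − H − X)/2 = (2·9 + 2 + 1 − 8 − 1)/2 = 12/2 = 6.
(Structurally: 1 ring(s) + 5 π bond(s) = 6.)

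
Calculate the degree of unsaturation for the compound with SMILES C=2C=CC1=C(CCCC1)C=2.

5

Molecular formula from the SMILES: C10H12.
DoU = (2C + 2 + N − H − X)/2 = (2·10 + 2 + 0 − 12 − 0)/2 = 10/2 = 5.
(Structurally: 2 ring(s) + 3 π bond(s) = 5.)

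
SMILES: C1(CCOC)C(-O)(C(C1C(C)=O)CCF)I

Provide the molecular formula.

C11H18FIO3

Heavy atoms from the SMILES: 11 C, 1 F, 1 I, 3 O.
Implicit hydrogens by atom environment:
  4 × C: 2 H each → 8
  3 × C: 1 H each → 3
  2 × C: 3 H each → 6
  2 × C: no H
  2 × O: no H
  1 × F: no H
  1 × I: no H
  1 × O: 1 H
  Total hydrogens = 18.
Molecular formula: C11H18FIO3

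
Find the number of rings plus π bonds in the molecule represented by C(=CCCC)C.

1

Molecular formula from the SMILES: C6H12.
DoU = (2C + 2 + N − H − X)/2 = (2·6 + 2 + 0 − 12 − 0)/2 = 2/2 = 1.
(Structurally: 0 ring(s) + 1 π bond(s) = 1.)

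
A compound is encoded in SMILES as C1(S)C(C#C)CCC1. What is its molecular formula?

Heavy atoms from the SMILES: 7 C, 1 S.
Implicit hydrogens by atom environment:
  3 × C: 2 H each → 6
  3 × C: 1 H each → 3
  1 × C: no H
  1 × S: 1 H
  Total hydrogens = 10.
Molecular formula: C7H10S

C7H10S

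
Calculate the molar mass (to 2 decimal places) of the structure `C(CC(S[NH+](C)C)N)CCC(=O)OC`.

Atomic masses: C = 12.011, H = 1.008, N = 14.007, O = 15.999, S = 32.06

Molecular formula: C9H21N2O2S+.
M = 9×12.011 + 21×1.008 + 2×14.007 + 2×15.999 + 1×32.06 = 221.34 g/mol.

221.34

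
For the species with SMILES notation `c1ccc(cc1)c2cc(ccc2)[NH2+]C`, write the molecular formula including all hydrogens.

Heavy atoms from the SMILES: 13 C, 1 N.
Implicit hydrogens by atom environment:
  9 × C (aromatic): 1 H each → 9
  3 × C (aromatic): no H
  1 × C: 3 H
  1 × N (charge +1): 2 H
  Total hydrogens = 14.
Net charge +1.
Molecular formula: C13H14N+

C13H14N+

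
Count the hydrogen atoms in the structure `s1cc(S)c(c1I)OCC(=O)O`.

5

Hydrogens are implicit in SMILES; fill each atom to its normal valence:
  3 × C (aromatic): no H
  2 × O: no H
  1 × C: 2 H
  1 × C (aromatic): 1 H
  1 × C: no H
  1 × I: no H
  1 × O: 1 H
  1 × S: 1 H
  1 × S (aromatic): no H
  Total hydrogens = 5.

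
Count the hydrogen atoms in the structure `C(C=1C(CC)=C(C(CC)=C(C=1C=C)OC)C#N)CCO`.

23

Hydrogens are implicit in SMILES; fill each atom to its normal valence:
  6 × C: 2 H each → 12
  6 × C (aromatic): no H
  3 × C: 3 H each → 9
  1 × C: 1 H
  1 × C: no H
  1 × N: no H
  1 × O: 1 H
  1 × O: no H
  Total hydrogens = 23.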